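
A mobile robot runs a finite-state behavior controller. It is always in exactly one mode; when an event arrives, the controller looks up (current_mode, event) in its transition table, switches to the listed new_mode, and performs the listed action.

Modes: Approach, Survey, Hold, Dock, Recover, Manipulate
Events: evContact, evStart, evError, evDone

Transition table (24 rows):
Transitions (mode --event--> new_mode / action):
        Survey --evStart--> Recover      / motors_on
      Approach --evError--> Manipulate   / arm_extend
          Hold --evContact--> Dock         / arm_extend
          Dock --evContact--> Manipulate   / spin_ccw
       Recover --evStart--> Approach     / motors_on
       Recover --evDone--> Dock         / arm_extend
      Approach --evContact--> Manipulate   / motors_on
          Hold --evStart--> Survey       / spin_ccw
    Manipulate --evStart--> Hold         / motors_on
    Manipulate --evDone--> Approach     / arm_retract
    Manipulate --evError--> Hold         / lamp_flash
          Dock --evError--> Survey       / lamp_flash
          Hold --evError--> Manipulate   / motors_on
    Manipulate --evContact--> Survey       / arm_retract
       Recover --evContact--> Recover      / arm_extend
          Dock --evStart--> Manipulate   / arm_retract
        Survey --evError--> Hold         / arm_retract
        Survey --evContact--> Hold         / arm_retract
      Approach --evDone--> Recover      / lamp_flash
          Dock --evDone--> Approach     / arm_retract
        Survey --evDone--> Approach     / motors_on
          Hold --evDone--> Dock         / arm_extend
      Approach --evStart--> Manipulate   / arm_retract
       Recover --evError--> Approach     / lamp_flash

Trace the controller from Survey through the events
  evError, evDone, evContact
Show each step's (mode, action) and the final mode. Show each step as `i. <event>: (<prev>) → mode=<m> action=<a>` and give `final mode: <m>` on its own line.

1. evError: (Survey) → mode=Hold action=arm_retract
2. evDone: (Hold) → mode=Dock action=arm_extend
3. evContact: (Dock) → mode=Manipulate action=spin_ccw

final mode: Manipulate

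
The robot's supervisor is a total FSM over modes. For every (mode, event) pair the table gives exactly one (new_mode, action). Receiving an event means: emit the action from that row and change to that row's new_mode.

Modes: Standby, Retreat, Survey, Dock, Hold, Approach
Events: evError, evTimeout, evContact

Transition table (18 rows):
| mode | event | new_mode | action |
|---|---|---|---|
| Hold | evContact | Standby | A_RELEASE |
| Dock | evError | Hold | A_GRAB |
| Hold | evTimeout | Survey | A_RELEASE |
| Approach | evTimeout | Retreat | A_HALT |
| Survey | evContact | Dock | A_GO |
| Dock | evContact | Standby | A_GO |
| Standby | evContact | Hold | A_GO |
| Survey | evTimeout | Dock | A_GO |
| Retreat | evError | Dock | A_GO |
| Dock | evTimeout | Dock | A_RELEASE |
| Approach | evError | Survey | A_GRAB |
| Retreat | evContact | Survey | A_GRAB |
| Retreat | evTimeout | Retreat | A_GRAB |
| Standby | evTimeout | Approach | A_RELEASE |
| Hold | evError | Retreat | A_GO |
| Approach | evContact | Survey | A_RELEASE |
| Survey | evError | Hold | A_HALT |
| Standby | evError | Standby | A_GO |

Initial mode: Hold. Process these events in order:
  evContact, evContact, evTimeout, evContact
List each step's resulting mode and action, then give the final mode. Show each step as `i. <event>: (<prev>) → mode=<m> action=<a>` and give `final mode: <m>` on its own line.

final mode: Dock

1. evContact: (Hold) → mode=Standby action=A_RELEASE
2. evContact: (Standby) → mode=Hold action=A_GO
3. evTimeout: (Hold) → mode=Survey action=A_RELEASE
4. evContact: (Survey) → mode=Dock action=A_GO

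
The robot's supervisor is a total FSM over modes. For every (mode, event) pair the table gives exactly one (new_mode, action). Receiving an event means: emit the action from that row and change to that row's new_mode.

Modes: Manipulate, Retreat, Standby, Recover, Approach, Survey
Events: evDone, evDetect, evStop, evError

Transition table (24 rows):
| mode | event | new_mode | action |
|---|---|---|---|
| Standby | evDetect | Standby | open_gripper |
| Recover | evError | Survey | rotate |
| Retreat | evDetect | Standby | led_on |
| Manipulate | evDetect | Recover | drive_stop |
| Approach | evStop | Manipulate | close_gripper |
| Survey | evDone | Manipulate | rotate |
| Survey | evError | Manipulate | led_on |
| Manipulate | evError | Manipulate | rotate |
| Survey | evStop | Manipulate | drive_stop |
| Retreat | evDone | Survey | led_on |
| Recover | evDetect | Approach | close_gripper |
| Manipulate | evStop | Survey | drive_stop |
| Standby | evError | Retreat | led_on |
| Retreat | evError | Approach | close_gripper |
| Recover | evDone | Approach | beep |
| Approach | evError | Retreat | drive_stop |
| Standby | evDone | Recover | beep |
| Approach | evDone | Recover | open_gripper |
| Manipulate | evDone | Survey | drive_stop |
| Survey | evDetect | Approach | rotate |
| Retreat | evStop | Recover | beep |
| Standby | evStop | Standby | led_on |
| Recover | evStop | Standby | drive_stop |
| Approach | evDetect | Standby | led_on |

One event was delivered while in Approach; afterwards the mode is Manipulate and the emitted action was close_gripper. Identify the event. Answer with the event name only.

try evDone: (Approach, evDone) → (Recover, open_gripper)
try evDetect: (Approach, evDetect) → (Standby, led_on)
try evStop: (Approach, evStop) → (Manipulate, close_gripper)  ← matches
try evError: (Approach, evError) → (Retreat, drive_stop)

evStop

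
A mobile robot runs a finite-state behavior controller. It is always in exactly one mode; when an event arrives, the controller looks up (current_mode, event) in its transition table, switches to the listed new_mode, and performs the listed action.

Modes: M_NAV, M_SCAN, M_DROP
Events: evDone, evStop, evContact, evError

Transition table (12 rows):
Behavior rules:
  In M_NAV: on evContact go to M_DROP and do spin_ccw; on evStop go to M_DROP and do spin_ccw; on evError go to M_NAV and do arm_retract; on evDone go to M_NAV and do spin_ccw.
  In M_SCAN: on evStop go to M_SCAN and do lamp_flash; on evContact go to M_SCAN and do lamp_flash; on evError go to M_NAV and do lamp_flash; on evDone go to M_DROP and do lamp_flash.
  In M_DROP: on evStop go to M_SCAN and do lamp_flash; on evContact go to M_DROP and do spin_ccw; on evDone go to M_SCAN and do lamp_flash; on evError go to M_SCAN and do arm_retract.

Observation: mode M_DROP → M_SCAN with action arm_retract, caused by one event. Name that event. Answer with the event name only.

try evDone: (M_DROP, evDone) → (M_SCAN, lamp_flash)
try evStop: (M_DROP, evStop) → (M_SCAN, lamp_flash)
try evContact: (M_DROP, evContact) → (M_DROP, spin_ccw)
try evError: (M_DROP, evError) → (M_SCAN, arm_retract)  ← matches

evError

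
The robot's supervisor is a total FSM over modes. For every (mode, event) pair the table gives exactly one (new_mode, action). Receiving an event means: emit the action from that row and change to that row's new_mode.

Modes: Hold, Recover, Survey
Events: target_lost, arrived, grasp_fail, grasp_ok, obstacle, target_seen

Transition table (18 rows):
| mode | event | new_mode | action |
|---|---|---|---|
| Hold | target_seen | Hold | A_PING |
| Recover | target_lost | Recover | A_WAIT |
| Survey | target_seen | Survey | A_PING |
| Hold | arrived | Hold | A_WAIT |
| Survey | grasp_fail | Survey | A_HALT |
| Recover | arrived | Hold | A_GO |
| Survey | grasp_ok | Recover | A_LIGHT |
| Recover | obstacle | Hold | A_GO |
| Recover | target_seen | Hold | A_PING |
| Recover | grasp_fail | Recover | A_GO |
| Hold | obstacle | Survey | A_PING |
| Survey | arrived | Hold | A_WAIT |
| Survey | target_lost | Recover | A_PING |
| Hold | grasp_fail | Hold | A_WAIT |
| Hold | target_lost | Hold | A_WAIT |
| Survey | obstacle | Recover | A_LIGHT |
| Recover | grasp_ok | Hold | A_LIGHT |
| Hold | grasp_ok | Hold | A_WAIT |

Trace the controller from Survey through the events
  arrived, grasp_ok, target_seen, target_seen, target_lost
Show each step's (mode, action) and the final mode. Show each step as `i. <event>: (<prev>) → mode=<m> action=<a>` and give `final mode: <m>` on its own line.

1. arrived: (Survey) → mode=Hold action=A_WAIT
2. grasp_ok: (Hold) → mode=Hold action=A_WAIT
3. target_seen: (Hold) → mode=Hold action=A_PING
4. target_seen: (Hold) → mode=Hold action=A_PING
5. target_lost: (Hold) → mode=Hold action=A_WAIT

final mode: Hold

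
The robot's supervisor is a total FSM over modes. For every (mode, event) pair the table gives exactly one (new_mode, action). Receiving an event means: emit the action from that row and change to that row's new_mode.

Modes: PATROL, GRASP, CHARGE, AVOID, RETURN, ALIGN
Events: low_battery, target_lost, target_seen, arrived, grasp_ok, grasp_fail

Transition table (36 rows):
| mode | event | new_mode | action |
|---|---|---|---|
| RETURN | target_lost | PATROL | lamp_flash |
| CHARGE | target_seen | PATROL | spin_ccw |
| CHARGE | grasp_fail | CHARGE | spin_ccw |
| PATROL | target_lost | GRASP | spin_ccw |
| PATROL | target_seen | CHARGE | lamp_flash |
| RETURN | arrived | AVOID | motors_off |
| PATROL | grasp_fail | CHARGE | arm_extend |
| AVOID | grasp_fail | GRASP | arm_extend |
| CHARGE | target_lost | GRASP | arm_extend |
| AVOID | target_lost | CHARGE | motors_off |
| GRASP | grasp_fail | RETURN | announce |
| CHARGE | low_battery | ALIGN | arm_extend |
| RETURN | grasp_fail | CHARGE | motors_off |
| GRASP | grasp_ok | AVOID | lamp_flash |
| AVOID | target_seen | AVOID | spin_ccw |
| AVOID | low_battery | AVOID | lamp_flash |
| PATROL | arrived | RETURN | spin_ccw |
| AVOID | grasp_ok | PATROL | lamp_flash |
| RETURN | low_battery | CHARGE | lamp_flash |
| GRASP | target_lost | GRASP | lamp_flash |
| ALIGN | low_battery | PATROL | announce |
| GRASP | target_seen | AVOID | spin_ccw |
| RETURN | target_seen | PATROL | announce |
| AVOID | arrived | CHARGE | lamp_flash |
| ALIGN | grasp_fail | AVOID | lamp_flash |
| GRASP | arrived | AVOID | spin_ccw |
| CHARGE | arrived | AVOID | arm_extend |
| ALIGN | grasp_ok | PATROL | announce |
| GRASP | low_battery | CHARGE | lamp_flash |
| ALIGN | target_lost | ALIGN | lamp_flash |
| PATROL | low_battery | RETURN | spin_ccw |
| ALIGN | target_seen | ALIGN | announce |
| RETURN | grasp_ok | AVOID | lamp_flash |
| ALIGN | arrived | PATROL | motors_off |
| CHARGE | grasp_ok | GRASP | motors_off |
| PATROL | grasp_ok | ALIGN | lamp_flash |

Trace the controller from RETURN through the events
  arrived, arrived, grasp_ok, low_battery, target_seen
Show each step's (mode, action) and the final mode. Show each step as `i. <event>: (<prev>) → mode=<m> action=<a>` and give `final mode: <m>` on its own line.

1. arrived: (RETURN) → mode=AVOID action=motors_off
2. arrived: (AVOID) → mode=CHARGE action=lamp_flash
3. grasp_ok: (CHARGE) → mode=GRASP action=motors_off
4. low_battery: (GRASP) → mode=CHARGE action=lamp_flash
5. target_seen: (CHARGE) → mode=PATROL action=spin_ccw

final mode: PATROL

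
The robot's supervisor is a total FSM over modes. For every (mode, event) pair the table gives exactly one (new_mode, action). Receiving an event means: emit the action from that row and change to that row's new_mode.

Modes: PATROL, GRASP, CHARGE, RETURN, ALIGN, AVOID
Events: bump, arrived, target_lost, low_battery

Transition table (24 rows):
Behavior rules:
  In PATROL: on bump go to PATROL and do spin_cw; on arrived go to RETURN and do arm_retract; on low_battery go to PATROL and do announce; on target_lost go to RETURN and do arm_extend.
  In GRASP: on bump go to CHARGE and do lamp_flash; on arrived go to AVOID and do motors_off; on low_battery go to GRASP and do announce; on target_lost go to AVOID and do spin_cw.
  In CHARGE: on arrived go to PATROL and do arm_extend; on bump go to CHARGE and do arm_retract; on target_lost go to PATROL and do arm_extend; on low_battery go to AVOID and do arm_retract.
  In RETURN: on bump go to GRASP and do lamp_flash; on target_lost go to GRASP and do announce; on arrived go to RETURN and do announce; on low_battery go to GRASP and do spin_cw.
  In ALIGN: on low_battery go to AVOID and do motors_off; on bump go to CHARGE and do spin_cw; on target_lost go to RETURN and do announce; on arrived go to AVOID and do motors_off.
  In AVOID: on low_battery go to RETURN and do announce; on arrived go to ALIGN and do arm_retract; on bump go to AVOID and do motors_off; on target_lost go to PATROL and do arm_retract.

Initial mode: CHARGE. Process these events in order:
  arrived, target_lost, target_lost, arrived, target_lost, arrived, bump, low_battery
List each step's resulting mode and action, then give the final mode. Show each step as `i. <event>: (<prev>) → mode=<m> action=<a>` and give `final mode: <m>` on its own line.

final mode: GRASP

1. arrived: (CHARGE) → mode=PATROL action=arm_extend
2. target_lost: (PATROL) → mode=RETURN action=arm_extend
3. target_lost: (RETURN) → mode=GRASP action=announce
4. arrived: (GRASP) → mode=AVOID action=motors_off
5. target_lost: (AVOID) → mode=PATROL action=arm_retract
6. arrived: (PATROL) → mode=RETURN action=arm_retract
7. bump: (RETURN) → mode=GRASP action=lamp_flash
8. low_battery: (GRASP) → mode=GRASP action=announce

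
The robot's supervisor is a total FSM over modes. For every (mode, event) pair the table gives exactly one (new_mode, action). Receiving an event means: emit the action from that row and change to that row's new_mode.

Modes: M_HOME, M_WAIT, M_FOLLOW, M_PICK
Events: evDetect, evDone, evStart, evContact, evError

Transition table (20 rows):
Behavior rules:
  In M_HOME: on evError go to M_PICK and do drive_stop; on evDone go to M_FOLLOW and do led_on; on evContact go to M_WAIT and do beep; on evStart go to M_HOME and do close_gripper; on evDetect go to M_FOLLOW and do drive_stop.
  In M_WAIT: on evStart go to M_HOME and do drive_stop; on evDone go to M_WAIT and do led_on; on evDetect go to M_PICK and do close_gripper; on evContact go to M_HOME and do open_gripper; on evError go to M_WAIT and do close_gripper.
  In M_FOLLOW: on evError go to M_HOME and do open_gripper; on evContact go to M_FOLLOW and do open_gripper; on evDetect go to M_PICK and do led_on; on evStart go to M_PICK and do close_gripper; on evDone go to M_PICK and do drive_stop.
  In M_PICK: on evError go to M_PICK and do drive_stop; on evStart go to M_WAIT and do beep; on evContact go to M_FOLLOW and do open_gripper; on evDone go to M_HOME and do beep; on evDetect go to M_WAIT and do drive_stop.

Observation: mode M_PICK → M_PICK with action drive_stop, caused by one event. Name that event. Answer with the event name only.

try evDetect: (M_PICK, evDetect) → (M_WAIT, drive_stop)
try evDone: (M_PICK, evDone) → (M_HOME, beep)
try evStart: (M_PICK, evStart) → (M_WAIT, beep)
try evContact: (M_PICK, evContact) → (M_FOLLOW, open_gripper)
try evError: (M_PICK, evError) → (M_PICK, drive_stop)  ← matches

evError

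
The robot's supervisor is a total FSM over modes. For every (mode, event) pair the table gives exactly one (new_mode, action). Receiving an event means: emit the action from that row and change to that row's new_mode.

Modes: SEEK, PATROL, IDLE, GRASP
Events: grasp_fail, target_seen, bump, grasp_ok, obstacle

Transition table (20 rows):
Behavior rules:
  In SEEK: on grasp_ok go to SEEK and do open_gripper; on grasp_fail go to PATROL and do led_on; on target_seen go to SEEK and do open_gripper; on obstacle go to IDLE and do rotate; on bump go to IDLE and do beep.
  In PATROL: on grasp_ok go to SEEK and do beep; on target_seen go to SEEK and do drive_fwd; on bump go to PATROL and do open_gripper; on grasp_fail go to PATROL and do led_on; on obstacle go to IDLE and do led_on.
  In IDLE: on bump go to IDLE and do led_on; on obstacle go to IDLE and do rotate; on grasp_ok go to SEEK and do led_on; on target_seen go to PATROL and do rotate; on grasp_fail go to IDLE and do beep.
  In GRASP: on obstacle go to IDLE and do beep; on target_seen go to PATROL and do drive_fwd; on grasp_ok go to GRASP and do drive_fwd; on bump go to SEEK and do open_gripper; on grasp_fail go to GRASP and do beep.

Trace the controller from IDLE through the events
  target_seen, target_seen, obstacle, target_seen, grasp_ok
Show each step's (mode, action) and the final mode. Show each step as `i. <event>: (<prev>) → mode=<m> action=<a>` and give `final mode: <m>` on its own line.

final mode: SEEK

1. target_seen: (IDLE) → mode=PATROL action=rotate
2. target_seen: (PATROL) → mode=SEEK action=drive_fwd
3. obstacle: (SEEK) → mode=IDLE action=rotate
4. target_seen: (IDLE) → mode=PATROL action=rotate
5. grasp_ok: (PATROL) → mode=SEEK action=beep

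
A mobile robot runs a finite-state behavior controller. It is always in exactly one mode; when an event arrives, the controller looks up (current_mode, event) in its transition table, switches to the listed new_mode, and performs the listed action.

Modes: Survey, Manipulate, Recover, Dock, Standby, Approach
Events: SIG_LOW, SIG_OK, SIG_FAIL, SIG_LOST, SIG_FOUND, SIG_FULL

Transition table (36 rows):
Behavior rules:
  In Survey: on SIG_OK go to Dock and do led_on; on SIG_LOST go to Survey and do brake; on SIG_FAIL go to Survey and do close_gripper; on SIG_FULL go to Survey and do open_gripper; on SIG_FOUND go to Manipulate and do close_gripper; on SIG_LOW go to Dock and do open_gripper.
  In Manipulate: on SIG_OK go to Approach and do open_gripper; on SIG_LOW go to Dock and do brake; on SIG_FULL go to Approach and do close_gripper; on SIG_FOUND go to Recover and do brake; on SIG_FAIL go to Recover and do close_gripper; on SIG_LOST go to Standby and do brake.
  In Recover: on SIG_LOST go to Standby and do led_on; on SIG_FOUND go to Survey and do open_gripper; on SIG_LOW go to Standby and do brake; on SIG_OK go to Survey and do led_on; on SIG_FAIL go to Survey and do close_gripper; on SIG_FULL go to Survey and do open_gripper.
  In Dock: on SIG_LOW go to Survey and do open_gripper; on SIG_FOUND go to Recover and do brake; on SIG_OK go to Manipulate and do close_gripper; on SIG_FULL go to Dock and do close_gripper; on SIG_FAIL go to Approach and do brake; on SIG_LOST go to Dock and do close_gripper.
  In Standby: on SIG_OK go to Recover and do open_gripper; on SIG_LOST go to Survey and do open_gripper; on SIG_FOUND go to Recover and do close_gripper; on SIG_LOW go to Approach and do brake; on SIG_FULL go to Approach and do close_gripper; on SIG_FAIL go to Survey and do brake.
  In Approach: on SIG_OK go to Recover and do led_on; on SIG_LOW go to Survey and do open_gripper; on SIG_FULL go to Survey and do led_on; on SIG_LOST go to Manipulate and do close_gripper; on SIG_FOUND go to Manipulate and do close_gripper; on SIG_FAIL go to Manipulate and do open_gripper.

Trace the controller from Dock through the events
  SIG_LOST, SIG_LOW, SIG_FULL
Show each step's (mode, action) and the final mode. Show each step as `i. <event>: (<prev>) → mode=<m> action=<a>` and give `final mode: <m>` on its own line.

final mode: Survey

1. SIG_LOST: (Dock) → mode=Dock action=close_gripper
2. SIG_LOW: (Dock) → mode=Survey action=open_gripper
3. SIG_FULL: (Survey) → mode=Survey action=open_gripper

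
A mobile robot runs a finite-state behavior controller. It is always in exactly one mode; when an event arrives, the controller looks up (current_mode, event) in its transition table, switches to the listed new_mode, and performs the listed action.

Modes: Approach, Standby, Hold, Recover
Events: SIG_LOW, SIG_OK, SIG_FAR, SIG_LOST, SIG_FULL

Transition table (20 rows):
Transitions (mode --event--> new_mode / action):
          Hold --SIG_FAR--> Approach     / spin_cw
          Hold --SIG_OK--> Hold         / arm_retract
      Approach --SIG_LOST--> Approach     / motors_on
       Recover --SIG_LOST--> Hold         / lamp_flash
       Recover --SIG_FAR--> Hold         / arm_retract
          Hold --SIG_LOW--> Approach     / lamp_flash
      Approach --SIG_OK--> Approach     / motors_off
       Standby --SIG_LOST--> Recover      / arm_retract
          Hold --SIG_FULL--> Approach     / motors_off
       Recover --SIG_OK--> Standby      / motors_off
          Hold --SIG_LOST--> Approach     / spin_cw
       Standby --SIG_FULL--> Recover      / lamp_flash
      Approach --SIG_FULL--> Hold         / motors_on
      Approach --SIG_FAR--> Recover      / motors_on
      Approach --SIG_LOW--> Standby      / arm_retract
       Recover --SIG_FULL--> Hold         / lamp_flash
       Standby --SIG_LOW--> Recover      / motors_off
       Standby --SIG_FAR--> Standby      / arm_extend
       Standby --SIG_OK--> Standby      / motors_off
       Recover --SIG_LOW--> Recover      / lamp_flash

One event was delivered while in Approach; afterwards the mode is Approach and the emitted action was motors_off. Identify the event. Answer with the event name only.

try SIG_LOW: (Approach, SIG_LOW) → (Standby, arm_retract)
try SIG_OK: (Approach, SIG_OK) → (Approach, motors_off)  ← matches
try SIG_FAR: (Approach, SIG_FAR) → (Recover, motors_on)
try SIG_LOST: (Approach, SIG_LOST) → (Approach, motors_on)
try SIG_FULL: (Approach, SIG_FULL) → (Hold, motors_on)

SIG_OK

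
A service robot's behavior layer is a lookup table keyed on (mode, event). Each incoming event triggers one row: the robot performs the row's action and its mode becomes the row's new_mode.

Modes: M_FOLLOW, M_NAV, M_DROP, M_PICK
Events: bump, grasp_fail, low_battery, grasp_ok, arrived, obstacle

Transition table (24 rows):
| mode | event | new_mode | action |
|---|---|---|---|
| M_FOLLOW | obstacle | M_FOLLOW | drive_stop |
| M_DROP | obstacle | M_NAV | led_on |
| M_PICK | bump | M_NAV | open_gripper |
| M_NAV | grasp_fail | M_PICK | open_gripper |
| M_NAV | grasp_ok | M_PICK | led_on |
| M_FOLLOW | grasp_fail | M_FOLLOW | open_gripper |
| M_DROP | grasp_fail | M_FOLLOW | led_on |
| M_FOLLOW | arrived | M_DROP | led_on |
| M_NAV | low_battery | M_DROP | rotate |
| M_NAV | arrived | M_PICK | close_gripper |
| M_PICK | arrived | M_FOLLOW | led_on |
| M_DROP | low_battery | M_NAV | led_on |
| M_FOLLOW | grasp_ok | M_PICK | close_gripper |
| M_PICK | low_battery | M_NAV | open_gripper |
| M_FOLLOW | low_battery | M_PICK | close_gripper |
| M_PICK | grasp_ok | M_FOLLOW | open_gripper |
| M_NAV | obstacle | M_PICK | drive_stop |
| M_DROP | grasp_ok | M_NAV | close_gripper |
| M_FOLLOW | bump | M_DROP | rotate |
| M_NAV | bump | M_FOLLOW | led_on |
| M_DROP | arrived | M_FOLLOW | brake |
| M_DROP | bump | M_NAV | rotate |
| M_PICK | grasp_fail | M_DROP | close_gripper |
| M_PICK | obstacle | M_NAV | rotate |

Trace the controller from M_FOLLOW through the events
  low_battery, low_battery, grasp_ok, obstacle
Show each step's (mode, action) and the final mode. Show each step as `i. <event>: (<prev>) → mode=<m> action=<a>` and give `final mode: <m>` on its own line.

final mode: M_NAV

1. low_battery: (M_FOLLOW) → mode=M_PICK action=close_gripper
2. low_battery: (M_PICK) → mode=M_NAV action=open_gripper
3. grasp_ok: (M_NAV) → mode=M_PICK action=led_on
4. obstacle: (M_PICK) → mode=M_NAV action=rotate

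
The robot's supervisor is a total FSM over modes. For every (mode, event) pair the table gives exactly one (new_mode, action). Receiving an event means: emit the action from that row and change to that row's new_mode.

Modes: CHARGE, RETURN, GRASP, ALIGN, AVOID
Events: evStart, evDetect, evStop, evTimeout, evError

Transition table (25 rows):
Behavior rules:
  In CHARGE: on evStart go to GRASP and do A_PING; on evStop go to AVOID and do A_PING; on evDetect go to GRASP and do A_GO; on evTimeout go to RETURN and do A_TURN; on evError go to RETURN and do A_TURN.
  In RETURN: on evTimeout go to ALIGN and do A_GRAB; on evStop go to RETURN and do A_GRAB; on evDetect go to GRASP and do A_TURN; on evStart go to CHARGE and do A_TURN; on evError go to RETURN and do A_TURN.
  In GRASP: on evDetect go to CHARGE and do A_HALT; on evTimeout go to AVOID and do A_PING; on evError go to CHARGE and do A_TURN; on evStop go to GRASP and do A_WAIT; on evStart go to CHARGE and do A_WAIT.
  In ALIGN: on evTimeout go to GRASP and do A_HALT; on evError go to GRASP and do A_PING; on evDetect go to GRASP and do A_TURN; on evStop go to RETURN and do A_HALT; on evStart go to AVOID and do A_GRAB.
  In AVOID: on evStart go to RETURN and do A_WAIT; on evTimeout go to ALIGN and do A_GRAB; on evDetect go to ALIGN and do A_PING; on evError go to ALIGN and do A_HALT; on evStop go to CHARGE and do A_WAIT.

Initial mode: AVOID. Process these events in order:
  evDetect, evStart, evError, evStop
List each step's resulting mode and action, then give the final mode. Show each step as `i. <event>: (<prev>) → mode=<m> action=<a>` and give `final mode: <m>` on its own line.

1. evDetect: (AVOID) → mode=ALIGN action=A_PING
2. evStart: (ALIGN) → mode=AVOID action=A_GRAB
3. evError: (AVOID) → mode=ALIGN action=A_HALT
4. evStop: (ALIGN) → mode=RETURN action=A_HALT

final mode: RETURN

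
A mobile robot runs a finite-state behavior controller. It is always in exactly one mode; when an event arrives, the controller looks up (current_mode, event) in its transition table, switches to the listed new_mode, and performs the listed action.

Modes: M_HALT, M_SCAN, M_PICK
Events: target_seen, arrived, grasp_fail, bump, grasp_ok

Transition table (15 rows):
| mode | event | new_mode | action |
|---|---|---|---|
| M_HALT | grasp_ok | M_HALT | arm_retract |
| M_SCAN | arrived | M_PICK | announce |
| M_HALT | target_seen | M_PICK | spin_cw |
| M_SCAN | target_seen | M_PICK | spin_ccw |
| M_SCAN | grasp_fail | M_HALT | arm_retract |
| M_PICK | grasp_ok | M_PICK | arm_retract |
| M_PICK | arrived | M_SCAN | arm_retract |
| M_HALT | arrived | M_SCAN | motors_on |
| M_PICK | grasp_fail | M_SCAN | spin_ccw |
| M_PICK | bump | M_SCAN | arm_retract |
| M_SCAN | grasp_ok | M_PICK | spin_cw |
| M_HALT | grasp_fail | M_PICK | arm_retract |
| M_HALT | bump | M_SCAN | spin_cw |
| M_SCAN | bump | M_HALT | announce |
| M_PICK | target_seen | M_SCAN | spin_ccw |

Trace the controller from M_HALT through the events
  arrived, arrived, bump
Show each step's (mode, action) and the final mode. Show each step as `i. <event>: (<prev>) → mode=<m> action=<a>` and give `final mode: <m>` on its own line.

1. arrived: (M_HALT) → mode=M_SCAN action=motors_on
2. arrived: (M_SCAN) → mode=M_PICK action=announce
3. bump: (M_PICK) → mode=M_SCAN action=arm_retract

final mode: M_SCAN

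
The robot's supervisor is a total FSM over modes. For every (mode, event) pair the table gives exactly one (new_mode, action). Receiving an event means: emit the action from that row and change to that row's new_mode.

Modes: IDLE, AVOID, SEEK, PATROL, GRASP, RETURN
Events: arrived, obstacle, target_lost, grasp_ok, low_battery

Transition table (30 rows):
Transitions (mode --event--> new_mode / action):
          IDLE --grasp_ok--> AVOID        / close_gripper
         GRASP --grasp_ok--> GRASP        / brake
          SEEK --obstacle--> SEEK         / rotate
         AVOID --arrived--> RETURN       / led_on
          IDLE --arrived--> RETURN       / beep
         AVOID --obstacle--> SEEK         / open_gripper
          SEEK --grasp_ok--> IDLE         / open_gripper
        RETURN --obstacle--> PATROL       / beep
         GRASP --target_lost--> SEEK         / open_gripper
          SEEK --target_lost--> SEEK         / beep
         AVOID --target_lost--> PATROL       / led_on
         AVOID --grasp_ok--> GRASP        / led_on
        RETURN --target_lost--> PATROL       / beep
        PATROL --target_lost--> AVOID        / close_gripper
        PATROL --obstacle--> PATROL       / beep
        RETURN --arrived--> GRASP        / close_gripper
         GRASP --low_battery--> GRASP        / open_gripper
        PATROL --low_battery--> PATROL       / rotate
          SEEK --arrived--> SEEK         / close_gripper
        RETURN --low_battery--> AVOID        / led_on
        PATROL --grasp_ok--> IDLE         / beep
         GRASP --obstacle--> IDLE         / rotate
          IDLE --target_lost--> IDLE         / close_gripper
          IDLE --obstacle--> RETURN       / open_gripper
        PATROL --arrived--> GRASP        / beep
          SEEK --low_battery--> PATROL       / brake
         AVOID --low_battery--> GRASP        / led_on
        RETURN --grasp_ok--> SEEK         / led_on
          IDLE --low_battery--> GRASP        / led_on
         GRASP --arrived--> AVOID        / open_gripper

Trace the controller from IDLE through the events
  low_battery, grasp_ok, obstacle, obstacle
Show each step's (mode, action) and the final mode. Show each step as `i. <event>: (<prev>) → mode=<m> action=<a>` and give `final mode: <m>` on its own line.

1. low_battery: (IDLE) → mode=GRASP action=led_on
2. grasp_ok: (GRASP) → mode=GRASP action=brake
3. obstacle: (GRASP) → mode=IDLE action=rotate
4. obstacle: (IDLE) → mode=RETURN action=open_gripper

final mode: RETURN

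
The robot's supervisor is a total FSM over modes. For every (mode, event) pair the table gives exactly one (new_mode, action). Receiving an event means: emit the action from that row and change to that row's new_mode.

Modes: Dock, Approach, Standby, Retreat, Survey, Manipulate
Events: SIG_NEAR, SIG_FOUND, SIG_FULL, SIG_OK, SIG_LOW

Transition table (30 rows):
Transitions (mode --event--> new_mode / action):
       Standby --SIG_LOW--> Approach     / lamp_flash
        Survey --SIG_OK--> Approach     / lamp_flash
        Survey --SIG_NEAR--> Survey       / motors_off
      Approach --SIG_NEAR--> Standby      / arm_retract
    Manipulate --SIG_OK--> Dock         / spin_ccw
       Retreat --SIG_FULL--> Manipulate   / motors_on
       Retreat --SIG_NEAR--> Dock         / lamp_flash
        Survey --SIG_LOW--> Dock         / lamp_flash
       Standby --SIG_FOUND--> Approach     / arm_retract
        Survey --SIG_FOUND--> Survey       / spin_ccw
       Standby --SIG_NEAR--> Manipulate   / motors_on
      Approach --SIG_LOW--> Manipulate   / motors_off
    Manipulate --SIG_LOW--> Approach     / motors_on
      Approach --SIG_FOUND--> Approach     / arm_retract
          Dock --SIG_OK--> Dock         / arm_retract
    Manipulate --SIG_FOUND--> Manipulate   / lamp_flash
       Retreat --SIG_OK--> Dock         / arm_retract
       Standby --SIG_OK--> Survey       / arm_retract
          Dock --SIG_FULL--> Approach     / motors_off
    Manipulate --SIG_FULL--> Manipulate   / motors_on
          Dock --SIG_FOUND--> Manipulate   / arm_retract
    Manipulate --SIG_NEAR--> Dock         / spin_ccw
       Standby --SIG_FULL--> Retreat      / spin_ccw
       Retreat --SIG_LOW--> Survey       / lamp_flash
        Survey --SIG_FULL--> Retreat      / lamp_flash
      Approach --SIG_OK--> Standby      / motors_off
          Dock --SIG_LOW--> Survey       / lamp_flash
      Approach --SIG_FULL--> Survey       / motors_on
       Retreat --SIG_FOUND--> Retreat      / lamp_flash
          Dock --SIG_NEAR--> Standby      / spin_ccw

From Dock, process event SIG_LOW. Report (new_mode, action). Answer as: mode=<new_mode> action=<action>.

current mode = Dock; filter table to that mode:
  (Dock, SIG_OK) → (Dock, arm_retract)
  (Dock, SIG_FULL) → (Approach, motors_off)
  (Dock, SIG_FOUND) → (Manipulate, arm_retract)
  (Dock, SIG_LOW) → (Survey, lamp_flash)  ← event matches
  (Dock, SIG_NEAR) → (Standby, spin_ccw)
event = SIG_LOW selects (Survey, lamp_flash)

mode=Survey action=lamp_flash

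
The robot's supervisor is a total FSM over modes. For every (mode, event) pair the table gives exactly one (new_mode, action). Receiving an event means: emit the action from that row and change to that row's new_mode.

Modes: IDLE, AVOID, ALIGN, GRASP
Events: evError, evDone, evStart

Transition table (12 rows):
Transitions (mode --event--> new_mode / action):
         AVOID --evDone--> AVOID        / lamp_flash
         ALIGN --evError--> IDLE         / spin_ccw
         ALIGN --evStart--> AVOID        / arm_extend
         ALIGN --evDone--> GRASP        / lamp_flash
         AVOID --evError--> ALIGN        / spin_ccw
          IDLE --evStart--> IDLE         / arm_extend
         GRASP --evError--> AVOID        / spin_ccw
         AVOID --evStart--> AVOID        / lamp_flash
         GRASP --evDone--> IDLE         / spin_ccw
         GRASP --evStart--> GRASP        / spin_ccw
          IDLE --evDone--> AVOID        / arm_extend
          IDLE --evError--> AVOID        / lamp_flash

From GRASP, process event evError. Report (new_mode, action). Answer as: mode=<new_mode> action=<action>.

mode=AVOID action=spin_ccw

current mode = GRASP; filter table to that mode:
  (GRASP, evError) → (AVOID, spin_ccw)  ← event matches
  (GRASP, evDone) → (IDLE, spin_ccw)
  (GRASP, evStart) → (GRASP, spin_ccw)
event = evError selects (AVOID, spin_ccw)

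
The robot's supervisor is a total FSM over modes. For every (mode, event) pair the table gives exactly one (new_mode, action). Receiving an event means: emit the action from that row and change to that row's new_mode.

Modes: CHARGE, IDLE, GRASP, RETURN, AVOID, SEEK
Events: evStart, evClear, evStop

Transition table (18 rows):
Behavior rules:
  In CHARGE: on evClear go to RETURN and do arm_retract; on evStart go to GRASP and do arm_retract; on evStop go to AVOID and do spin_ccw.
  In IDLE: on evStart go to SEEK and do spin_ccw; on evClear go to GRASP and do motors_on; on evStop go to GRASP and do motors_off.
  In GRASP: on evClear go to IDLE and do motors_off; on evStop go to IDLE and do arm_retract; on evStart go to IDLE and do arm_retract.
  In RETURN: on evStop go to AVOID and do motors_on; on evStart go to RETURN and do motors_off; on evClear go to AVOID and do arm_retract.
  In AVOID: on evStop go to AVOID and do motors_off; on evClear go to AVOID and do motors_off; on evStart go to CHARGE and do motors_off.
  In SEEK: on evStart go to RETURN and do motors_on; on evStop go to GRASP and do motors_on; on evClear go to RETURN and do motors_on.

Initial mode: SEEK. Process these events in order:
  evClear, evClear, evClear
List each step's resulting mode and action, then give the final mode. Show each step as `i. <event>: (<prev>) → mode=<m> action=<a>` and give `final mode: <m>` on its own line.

1. evClear: (SEEK) → mode=RETURN action=motors_on
2. evClear: (RETURN) → mode=AVOID action=arm_retract
3. evClear: (AVOID) → mode=AVOID action=motors_off

final mode: AVOID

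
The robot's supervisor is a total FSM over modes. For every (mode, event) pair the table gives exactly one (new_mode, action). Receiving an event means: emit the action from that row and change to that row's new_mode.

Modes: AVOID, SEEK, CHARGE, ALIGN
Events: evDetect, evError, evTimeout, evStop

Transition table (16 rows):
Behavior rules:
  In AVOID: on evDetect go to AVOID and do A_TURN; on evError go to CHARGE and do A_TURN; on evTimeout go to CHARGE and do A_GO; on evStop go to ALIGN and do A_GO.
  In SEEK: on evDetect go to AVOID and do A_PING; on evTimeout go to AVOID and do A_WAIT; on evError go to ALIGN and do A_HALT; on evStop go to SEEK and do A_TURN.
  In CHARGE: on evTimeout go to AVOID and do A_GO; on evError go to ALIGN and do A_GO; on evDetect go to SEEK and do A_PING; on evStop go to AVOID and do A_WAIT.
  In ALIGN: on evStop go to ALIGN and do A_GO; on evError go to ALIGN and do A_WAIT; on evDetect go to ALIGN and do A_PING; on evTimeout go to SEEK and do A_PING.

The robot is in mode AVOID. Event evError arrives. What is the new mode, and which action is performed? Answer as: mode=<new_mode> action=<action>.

current mode = AVOID; filter table to that mode:
  (AVOID, evDetect) → (AVOID, A_TURN)
  (AVOID, evError) → (CHARGE, A_TURN)  ← event matches
  (AVOID, evTimeout) → (CHARGE, A_GO)
  (AVOID, evStop) → (ALIGN, A_GO)
event = evError selects (CHARGE, A_TURN)

mode=CHARGE action=A_TURN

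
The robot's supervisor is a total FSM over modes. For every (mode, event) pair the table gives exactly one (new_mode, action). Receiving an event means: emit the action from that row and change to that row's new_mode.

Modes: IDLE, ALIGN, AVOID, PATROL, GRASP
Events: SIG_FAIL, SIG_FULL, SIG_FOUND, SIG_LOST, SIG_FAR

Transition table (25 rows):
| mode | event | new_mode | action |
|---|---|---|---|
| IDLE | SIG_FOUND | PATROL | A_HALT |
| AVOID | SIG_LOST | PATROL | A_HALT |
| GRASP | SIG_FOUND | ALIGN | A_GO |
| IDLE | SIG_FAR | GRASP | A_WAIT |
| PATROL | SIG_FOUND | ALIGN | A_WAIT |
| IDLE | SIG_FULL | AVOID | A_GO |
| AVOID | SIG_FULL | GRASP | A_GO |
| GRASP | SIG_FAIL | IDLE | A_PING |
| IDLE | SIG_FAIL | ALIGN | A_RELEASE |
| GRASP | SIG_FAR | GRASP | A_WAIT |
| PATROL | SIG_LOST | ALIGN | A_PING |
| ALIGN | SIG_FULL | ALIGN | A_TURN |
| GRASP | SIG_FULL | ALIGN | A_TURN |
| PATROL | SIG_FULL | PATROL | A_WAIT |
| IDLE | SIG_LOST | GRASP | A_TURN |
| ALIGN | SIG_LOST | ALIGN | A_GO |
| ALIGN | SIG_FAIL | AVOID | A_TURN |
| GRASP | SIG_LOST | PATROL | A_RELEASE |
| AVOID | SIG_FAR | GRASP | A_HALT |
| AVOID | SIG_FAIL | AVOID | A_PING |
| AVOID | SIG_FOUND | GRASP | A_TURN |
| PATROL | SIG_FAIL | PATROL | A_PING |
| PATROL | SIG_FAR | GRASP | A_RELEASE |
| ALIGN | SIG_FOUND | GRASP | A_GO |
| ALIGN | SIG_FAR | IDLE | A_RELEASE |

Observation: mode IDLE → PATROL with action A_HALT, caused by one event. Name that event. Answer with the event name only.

try SIG_FAIL: (IDLE, SIG_FAIL) → (ALIGN, A_RELEASE)
try SIG_FULL: (IDLE, SIG_FULL) → (AVOID, A_GO)
try SIG_FOUND: (IDLE, SIG_FOUND) → (PATROL, A_HALT)  ← matches
try SIG_LOST: (IDLE, SIG_LOST) → (GRASP, A_TURN)
try SIG_FAR: (IDLE, SIG_FAR) → (GRASP, A_WAIT)

SIG_FOUND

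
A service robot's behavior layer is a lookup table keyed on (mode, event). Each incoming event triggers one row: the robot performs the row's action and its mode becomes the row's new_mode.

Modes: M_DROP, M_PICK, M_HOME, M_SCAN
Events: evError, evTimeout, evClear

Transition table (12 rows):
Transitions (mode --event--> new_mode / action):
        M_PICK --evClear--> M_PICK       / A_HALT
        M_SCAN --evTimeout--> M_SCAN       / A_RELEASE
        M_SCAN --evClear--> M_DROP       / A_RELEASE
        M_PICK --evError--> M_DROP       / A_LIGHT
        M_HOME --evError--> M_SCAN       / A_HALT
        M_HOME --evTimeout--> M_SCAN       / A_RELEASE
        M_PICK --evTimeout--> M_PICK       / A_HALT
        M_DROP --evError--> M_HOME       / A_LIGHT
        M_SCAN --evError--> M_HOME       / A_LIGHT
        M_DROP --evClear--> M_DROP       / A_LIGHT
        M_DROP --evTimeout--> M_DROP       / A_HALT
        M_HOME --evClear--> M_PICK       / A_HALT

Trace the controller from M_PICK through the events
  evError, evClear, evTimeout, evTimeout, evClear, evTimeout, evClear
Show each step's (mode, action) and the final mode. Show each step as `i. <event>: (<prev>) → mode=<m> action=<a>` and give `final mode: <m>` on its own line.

1. evError: (M_PICK) → mode=M_DROP action=A_LIGHT
2. evClear: (M_DROP) → mode=M_DROP action=A_LIGHT
3. evTimeout: (M_DROP) → mode=M_DROP action=A_HALT
4. evTimeout: (M_DROP) → mode=M_DROP action=A_HALT
5. evClear: (M_DROP) → mode=M_DROP action=A_LIGHT
6. evTimeout: (M_DROP) → mode=M_DROP action=A_HALT
7. evClear: (M_DROP) → mode=M_DROP action=A_LIGHT

final mode: M_DROP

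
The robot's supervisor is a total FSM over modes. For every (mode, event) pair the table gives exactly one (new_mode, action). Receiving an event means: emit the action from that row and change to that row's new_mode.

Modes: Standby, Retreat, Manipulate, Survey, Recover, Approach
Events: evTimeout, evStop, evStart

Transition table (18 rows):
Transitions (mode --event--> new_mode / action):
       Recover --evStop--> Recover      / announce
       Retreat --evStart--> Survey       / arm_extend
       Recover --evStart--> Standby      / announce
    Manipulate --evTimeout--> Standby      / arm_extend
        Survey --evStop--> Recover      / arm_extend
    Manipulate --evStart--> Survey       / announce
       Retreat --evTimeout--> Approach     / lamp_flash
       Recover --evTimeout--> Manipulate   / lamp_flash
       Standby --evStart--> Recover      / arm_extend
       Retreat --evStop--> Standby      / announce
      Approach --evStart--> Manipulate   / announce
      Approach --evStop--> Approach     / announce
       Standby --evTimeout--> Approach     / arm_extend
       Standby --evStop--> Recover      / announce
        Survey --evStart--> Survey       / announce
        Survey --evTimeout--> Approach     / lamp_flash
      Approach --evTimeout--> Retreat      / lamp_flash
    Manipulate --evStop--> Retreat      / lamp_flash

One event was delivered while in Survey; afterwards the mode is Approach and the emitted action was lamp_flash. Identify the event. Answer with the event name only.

evTimeout

try evTimeout: (Survey, evTimeout) → (Approach, lamp_flash)  ← matches
try evStop: (Survey, evStop) → (Recover, arm_extend)
try evStart: (Survey, evStart) → (Survey, announce)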